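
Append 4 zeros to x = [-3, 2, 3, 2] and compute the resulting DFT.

Original 4-point DFT: [4, -6, -4, -6]
Zero-padded 8-point DFT provides frequency interpolation.

DFT_8([x, 0, ...]) = [4, -3.0000-5.8284i, -6, -3.0000+0.1716i, -4, -3.0000-0.1716i, -6, -3.0000+5.8284i]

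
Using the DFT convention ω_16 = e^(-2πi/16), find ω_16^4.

ω_16^4 = e^(-2πi·4/16)
= cos(-2π·4/16) + i·sin(-2π·4/16)
= cos(-8π/16) + i·sin(-8π/16)

ω_16^4 = cos(-8π/16) + i·sin(-8π/16) = -1i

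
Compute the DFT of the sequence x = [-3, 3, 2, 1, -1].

X[k] = Σ(n=0 to 4) x[n] · ω_5^(nk)
where ω_5 = e^(-2πi/5)

Computing each X[k]:
X[0] = 2
X[1] = -4.8090-4.3920i
X[2] = -3.6910-1.4001i
X[3] = -3.6910+1.4001i
X[4] = -4.8090+4.3920i

X = [2, -4.8090-4.3920i, -3.6910-1.4001i, -3.6910+1.4001i, -4.8090+4.3920i]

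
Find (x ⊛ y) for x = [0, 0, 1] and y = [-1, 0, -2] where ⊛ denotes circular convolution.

(x ⊛ y)[n] = Σ(m=0 to 2) x[m] · y[(n-m) mod 3]

Computing each output sample:
(x ⊛ y)[0] = 0
(x ⊛ y)[1] = -2
(x ⊛ y)[2] = -1

x ⊛ y = [0, -2, -1]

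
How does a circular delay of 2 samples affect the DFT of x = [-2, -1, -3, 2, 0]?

Time shift by 2: X_shifted[k] = ω_5^(2k) · X[k]
Shifted x = [2, 0, -2, -1, -3]

DFT(x[n-2]) = [-4, 3.5000-2.2654i, 3.5000-2.7144i, 3.5000+2.7144i, 3.5000+2.2654i]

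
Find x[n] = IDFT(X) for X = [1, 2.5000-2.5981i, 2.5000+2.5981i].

x[n] = (1/3) Σ(k=0 to 2) X[k] · e^(2πikn/3)

Computing each x[n]:
x[0] = 2
x[1] = 1
x[2] = -2

x = [2, 1, -2]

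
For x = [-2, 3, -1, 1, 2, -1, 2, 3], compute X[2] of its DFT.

X[2] = Σ(n=0 to 7) x[n] · ω_8^(2n) where ω_8 = e^(-2πi/8)
= (-2)·ω_8^0 + (3)·ω_8^2 + (-1)·ω_8^4 + (1)·ω_8^6 + (2)·ω_8^8 + (-1)·ω_8^10 + (2)·ω_8^12 + (3)·ω_8^14

X[2] = -1+2i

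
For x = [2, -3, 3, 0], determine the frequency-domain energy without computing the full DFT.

Parseval: Σ|x[n]|² = (1/N)Σ|X[k]|², so Σ|X[k]|² = N·Σ|x[n]|² = 4·22.0000

Σ|X[k]|² = N·Σ|x[n]|² = 4·22.0000 = 88.0000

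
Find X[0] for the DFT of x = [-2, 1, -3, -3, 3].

X[0] = Σ(n=0 to 4) x[n] · ω_5^0 = Σ x[n]
= (-2) + (1) + (-3) + (-3) + (3)

X[0] = -4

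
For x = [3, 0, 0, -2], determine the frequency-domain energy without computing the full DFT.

Parseval: Σ|x[n]|² = (1/N)Σ|X[k]|², so Σ|X[k]|² = N·Σ|x[n]|² = 4·13.0000

Σ|X[k]|² = N·Σ|x[n]|² = 4·13.0000 = 52.0000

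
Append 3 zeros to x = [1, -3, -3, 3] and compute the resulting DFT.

Original 4-point DFT: [-2, 4+6i, -2, 4-6i]
Zero-padded 7-point DFT provides frequency interpolation.

DFT_7([x, 0, ...]) = [-2, -2.9058+3.9686i, 6.2409+3.9686i, 1.1649-3.9686i, 1.1649+3.9686i, 6.2409-3.9686i, -2.9058-3.9686i]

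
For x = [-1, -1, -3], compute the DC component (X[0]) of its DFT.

X[0] = Σ(n=0 to 2) x[n] · ω_3^0 = Σ x[n]
= (-1) + (-1) + (-3)

X[0] = -5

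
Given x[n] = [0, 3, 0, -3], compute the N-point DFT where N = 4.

X[k] = Σ(n=0 to 3) x[n] · ω_4^(nk)
where ω_4 = e^(-2πi/4)

Computing each X[k]:
X[0] = 0
X[1] = -6i
X[2] = 0
X[3] = 6i

X = [0, -6i, 0, 6i]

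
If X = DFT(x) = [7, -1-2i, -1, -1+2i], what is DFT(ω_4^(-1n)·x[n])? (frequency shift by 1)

Modulation property: DFT(ω_4^(-1n)·x[n]) = X[(k-1) mod 4], so circularly shift X by 1 positions.

X[k-1] = [-1+2i, 7, -1-2i, -1]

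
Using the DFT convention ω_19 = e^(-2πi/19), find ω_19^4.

ω_19^4 = e^(-2πi·4/19)
= cos(-2π·4/19) + i·sin(-2π·4/19)
= cos(-8π/19) + i·sin(-8π/19)

ω_19^4 = cos(-8π/19) + i·sin(-8π/19) = 0.2455-0.9694i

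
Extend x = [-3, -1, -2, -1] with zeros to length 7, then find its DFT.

Original 4-point DFT: [-7, -1, -3, -1]
Zero-padded 7-point DFT provides frequency interpolation.

DFT_7([x, 0, ...]) = [-7, -2.2775+3.1656i, -1.5990-0.6747i, -3.1235-0.1549i, -3.1235+0.1549i, -1.5990+0.6747i, -2.2775-3.1656i]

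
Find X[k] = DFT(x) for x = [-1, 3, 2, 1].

X[k] = Σ(n=0 to 3) x[n] · ω_4^(nk)
where ω_4 = e^(-2πi/4)

Computing each X[k]:
X[0] = 5
X[1] = -3-2i
X[2] = -3
X[3] = -3+2i

X = [5, -3-2i, -3, -3+2i]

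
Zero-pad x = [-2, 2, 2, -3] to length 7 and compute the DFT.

Original 4-point DFT: [-1, -4-5i, 1, -4+5i]
Zero-padded 7-point DFT provides frequency interpolation.

DFT_7([x, 0, ...]) = [-1, 1.5048-2.2119i, -6.1174-3.4276i, -1.8874+3.6207i, -1.8874-3.6207i, -6.1174+3.4276i, 1.5048+2.2119i]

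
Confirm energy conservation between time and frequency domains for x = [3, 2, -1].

Time domain:
Σ|x[n]|² = |3|² + |2|² + |-1|² = 14.0000

Frequency domain:
(1/3)Σ|X[k]|² = (1/3)(|4|² + |2.5000-2.5981i|² + |2.5000+2.5981i|²) = (1/3)·42.0000 = 14.0000

Both sides agree, confirming Parseval's theorem.

Σ|x[n]|² = (1/N)Σ|X[k]|² = 14.0000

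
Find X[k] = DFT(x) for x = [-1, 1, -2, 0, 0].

X[k] = Σ(n=0 to 4) x[n] · ω_5^(nk)
where ω_5 = e^(-2πi/5)

Computing each X[k]:
X[0] = -2
X[1] = 0.9271+0.2245i
X[2] = -2.4271-2.4899i
X[3] = -2.4271+2.4899i
X[4] = 0.9271-0.2245i

X = [-2, 0.9271+0.2245i, -2.4271-2.4899i, -2.4271+2.4899i, 0.9271-0.2245i]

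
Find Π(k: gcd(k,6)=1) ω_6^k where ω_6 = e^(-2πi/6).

The primitive 6th roots of unity are ω_6^k for k coprime to 6: k ∈ {1, 5}
Their product equals the constant term of the cyclotomic polynomial Φ_6(x) up to sign.
For n ≥ 3, the product of all primitive nth roots of unity is 1. (For n=1 it is 1; for n=2 it is -1.)

1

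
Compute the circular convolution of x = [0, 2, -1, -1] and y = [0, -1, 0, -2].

(x ⊛ y)[n] = Σ(m=0 to 3) x[m] · y[(n-m) mod 4]

Computing each output sample:
(x ⊛ y)[0] = -3
(x ⊛ y)[1] = 2
(x ⊛ y)[2] = 0
(x ⊛ y)[3] = 1

x ⊛ y = [-3, 2, 0, 1]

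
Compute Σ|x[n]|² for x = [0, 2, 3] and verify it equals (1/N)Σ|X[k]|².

Time domain:
Σ|x[n]|² = |0|² + |2|² + |3|² = 13.0000

Frequency domain:
(1/3)Σ|X[k]|² = (1/3)(|5|² + |-2.5000+0.8660i|² + |-2.5000-0.8660i|²) = (1/3)·39.0000 = 13.0000

Both sides agree, confirming Parseval's theorem.

Σ|x[n]|² = (1/N)Σ|X[k]|² = 13.0000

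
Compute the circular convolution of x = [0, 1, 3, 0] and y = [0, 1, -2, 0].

(x ⊛ y)[n] = Σ(m=0 to 3) x[m] · y[(n-m) mod 4]

Computing each output sample:
(x ⊛ y)[0] = -6
(x ⊛ y)[1] = 0
(x ⊛ y)[2] = 1
(x ⊛ y)[3] = 1

x ⊛ y = [-6, 0, 1, 1]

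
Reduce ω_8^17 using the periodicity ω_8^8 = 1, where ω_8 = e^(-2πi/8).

Since ω_8^8 = 1, powers reduce modulo 8.
17 mod 8 = 1
So ω_8^17 = ω_8^1 = e^(-2πi·1/8)

ω_8^17 = ω_8^1 = 0.7071-0.7071i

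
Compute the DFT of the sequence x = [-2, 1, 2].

X[k] = Σ(n=0 to 2) x[n] · ω_3^(nk)
where ω_3 = e^(-2πi/3)

Computing each X[k]:
X[0] = 1
X[1] = -3.5000+0.8660i
X[2] = -3.5000-0.8660i

X = [1, -3.5000+0.8660i, -3.5000-0.8660i]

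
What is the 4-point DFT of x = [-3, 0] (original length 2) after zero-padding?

Original 2-point DFT: [-3, -3]
Zero-padded 4-point DFT provides frequency interpolation.

DFT_4([x, 0, ...]) = [-3, -3, -3, -3]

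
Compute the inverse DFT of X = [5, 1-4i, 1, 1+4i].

x[n] = (1/4) Σ(k=0 to 3) X[k] · e^(2πikn/4)

Computing each x[n]:
x[0] = 2
x[1] = 3
x[2] = 1
x[3] = -1

x = [2, 3, 1, -1]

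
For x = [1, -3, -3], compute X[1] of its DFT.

X[1] = Σ(n=0 to 2) x[n] · ω_3^(1n) where ω_3 = e^(-2πi/3)
= (1)·ω_3^0 + (-3)·ω_3^1 + (-3)·ω_3^2

X[1] = 4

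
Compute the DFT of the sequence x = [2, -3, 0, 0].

X[k] = Σ(n=0 to 3) x[n] · ω_4^(nk)
where ω_4 = e^(-2πi/4)

Computing each X[k]:
X[0] = -1
X[1] = 2+3i
X[2] = 5
X[3] = 2-3i

X = [-1, 2+3i, 5, 2-3i]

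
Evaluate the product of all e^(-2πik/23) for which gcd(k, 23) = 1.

The primitive 23rd roots of unity are ω_23^k for k coprime to 23: k ∈ {1, 2, 3, 4, 5, 6, 7, 8, 9, 10, 11, 12, 13, 14, 15, 16, 17, 18, 19, 20, 21, 22}
Their product equals the constant term of the cyclotomic polynomial Φ_23(x) up to sign.
For n ≥ 3, the product of all primitive nth roots of unity is 1. (For n=1 it is 1; for n=2 it is -1.)

1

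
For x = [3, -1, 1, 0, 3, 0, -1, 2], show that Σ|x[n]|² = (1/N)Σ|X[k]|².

Time domain:
Σ|x[n]|² = |3|² + |-1|² + |1|² + |0|² + |3|² + |0|² + |-1|² + |2|² = 25.0000

Frequency domain:
(1/8)Σ|X[k]|² = (1/8)(|7|² + |0.7071+0.1213i|² + |6+3i|² + |-0.7071+4.1213i|² + |5|² + |-0.7071-4.1213i|² + |6-3i|² + |0.7071-0.1213i|²) = (1/8)·200.0000 = 25.0000

Both sides agree, confirming Parseval's theorem.

Σ|x[n]|² = (1/N)Σ|X[k]|² = 25.0000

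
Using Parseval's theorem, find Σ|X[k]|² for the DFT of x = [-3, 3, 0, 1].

Parseval: Σ|x[n]|² = (1/N)Σ|X[k]|², so Σ|X[k]|² = N·Σ|x[n]|² = 4·19.0000

Σ|X[k]|² = N·Σ|x[n]|² = 4·19.0000 = 76.0000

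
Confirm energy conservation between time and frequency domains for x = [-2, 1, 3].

Time domain:
Σ|x[n]|² = |-2|² + |1|² + |3|² = 14.0000

Frequency domain:
(1/3)Σ|X[k]|² = (1/3)(|2|² + |-4.0000+1.7321i|² + |-4.0000-1.7321i|²) = (1/3)·42.0000 = 14.0000

Both sides agree, confirming Parseval's theorem.

Σ|x[n]|² = (1/N)Σ|X[k]|² = 14.0000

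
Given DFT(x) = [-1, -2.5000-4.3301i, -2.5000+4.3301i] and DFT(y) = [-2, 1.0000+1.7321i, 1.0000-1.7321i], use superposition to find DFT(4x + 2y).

By linearity: DFT(4x + 2y) = 4·DFT(x) + 2·DFT(y)
= 4·[-1, -2.5000-4.3301i, -2.5000+4.3301i] + 2·[-2, 1.0000+1.7321i, 1.0000-1.7321i]

Computing element-wise:
Z[0] = 4·(-1) + 2·(-2) = -8
Z[1] = 4·(-2.5000-4.3301i) + 2·(1.0000+1.7321i) = -8.0000-13.8562i
Z[2] = 4·(-2.5000+4.3301i) + 2·(1.0000-1.7321i) = -8.0000+13.8562i

DFT(4x + 2y) = 4·X + 2·Y = [-8, -8.0000-13.8562i, -8.0000+13.8562i]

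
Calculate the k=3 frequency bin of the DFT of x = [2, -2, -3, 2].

X[3] = Σ(n=0 to 3) x[n] · ω_4^(3n) where ω_4 = e^(-2πi/4)
= (2)·ω_4^0 + (-2)·ω_4^3 + (-3)·ω_4^6 + (2)·ω_4^9

X[3] = 5-4i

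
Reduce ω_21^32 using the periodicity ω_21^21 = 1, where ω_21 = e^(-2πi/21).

Since ω_21^21 = 1, powers reduce modulo 21.
32 mod 21 = 11
So ω_21^32 = ω_21^11 = e^(-2πi·11/21)

ω_21^32 = ω_21^11 = -0.9888+0.1490i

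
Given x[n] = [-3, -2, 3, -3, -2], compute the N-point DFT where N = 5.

X[k] = Σ(n=0 to 4) x[n] · ω_5^(nk)
where ω_5 = e^(-2πi/5)

Computing each X[k]:
X[0] = -7
X[1] = -4.2361-3.5267i
X[2] = 0.2361+5.7063i
X[3] = 0.2361-5.7063i
X[4] = -4.2361+3.5267i

X = [-7, -4.2361-3.5267i, 0.2361+5.7063i, 0.2361-5.7063i, -4.2361+3.5267i]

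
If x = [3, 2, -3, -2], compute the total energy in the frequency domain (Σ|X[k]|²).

Parseval: Σ|x[n]|² = (1/N)Σ|X[k]|², so Σ|X[k]|² = N·Σ|x[n]|² = 4·26.0000

Σ|X[k]|² = N·Σ|x[n]|² = 4·26.0000 = 104.0000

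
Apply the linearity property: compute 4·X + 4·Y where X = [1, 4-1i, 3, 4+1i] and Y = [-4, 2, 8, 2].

By linearity: DFT(4x + 4y) = 4·DFT(x) + 4·DFT(y)
= 4·[1, 4-1i, 3, 4+1i] + 4·[-4, 2, 8, 2]

Computing element-wise:
Z[0] = 4·(1) + 4·(-4) = -12
Z[1] = 4·(4-1i) + 4·(2) = 24-4i
Z[2] = 4·(3) + 4·(8) = 44
Z[3] = 4·(4+1i) + 4·(2) = 24+4i

DFT(4x + 4y) = 4·X + 4·Y = [-12, 24-4i, 44, 24+4i]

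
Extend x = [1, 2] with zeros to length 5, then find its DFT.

Original 2-point DFT: [3, -1]
Zero-padded 5-point DFT provides frequency interpolation.

DFT_5([x, 0, ...]) = [3, 1.6180-1.9021i, -0.6180-1.1756i, -0.6180+1.1756i, 1.6180+1.9021i]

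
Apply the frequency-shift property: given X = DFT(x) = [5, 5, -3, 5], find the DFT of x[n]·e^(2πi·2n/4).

Modulation property: DFT(ω_4^(-2n)·x[n]) = X[(k-2) mod 4], so circularly shift X by 2 positions.

X[k-2] = [-3, 5, 5, 5]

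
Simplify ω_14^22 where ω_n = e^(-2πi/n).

Since ω_14^14 = 1, powers reduce modulo 14.
22 mod 14 = 8
So ω_14^22 = ω_14^8 = e^(-2πi·8/14)

ω_14^22 = ω_14^8 = -0.9010+0.4339i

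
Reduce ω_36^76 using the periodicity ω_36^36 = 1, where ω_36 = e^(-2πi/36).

Since ω_36^36 = 1, powers reduce modulo 36.
76 mod 36 = 4
So ω_36^76 = ω_36^4 = e^(-2πi·4/36)

ω_36^76 = ω_36^4 = 0.7660-0.6428i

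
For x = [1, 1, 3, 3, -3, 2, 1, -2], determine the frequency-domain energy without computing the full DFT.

Parseval: Σ|x[n]|² = (1/N)Σ|X[k]|², so Σ|X[k]|² = N·Σ|x[n]|² = 8·38.0000

Σ|X[k]|² = N·Σ|x[n]|² = 8·38.0000 = 304.0000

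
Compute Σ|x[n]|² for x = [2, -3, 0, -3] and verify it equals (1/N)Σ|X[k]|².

Time domain:
Σ|x[n]|² = |2|² + |-3|² + |0|² + |-3|² = 22.0000

Frequency domain:
(1/4)Σ|X[k]|² = (1/4)(|-4|² + |2|² + |8|² + |2|²) = (1/4)·88.0000 = 22.0000

Both sides agree, confirming Parseval's theorem.

Σ|x[n]|² = (1/N)Σ|X[k]|² = 22.0000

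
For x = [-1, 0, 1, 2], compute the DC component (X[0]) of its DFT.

X[0] = Σ(n=0 to 3) x[n] · ω_4^0 = Σ x[n]
= (-1) + (0) + (1) + (2)

X[0] = 2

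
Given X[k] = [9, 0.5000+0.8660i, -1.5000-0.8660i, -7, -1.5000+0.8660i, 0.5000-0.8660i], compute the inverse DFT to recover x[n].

x[n] = (1/6) Σ(k=0 to 5) X[k] · e^(2πikn/6)

Computing each x[n]:
x[0] = 0
x[1] = 3
x[2] = 0
x[3] = 2
x[4] = 1
x[5] = 3

x = [0, 3, 0, 2, 1, 3]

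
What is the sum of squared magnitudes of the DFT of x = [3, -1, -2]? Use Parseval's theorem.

Parseval: Σ|x[n]|² = (1/N)Σ|X[k]|², so Σ|X[k]|² = N·Σ|x[n]|² = 3·14.0000

Σ|X[k]|² = N·Σ|x[n]|² = 3·14.0000 = 42.0000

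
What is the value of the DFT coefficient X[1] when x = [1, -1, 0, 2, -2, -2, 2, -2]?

X[1] = Σ(n=0 to 7) x[n] · ω_8^(1n) where ω_8 = e^(-2πi/8)
= (1)·ω_8^0 + (-1)·ω_8^1 + (0)·ω_8^2 + (2)·ω_8^3 + (-2)·ω_8^4 + (-2)·ω_8^5 + (2)·ω_8^6 + (-2)·ω_8^7

X[1] = 0.8787-1.5355i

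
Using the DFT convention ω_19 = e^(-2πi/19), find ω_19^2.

ω_19^2 = e^(-2πi·2/19)
= cos(-2π·2/19) + i·sin(-2π·2/19)
= cos(-4π/19) + i·sin(-4π/19)

ω_19^2 = cos(-4π/19) + i·sin(-4π/19) = 0.7891-0.6142i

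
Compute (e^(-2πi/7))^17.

Since ω_7^7 = 1, powers reduce modulo 7.
17 mod 7 = 3
So ω_7^17 = ω_7^3 = e^(-2πi·3/7)

ω_7^17 = ω_7^3 = -0.9010-0.4339i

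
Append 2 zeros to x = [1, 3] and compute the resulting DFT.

Original 2-point DFT: [4, -2]
Zero-padded 4-point DFT provides frequency interpolation.

DFT_4([x, 0, ...]) = [4, 1-3i, -2, 1+3i]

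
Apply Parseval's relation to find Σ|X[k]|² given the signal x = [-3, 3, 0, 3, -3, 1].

Parseval: Σ|x[n]|² = (1/N)Σ|X[k]|², so Σ|X[k]|² = N·Σ|x[n]|² = 6·37.0000

Σ|X[k]|² = N·Σ|x[n]|² = 6·37.0000 = 222.0000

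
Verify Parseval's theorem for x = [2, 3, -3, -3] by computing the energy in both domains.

Time domain:
Σ|x[n]|² = |2|² + |3|² + |-3|² + |-3|² = 31.0000

Frequency domain:
(1/4)Σ|X[k]|² = (1/4)(|-1|² + |5-6i|² + |-1|² + |5+6i|²) = (1/4)·124.0000 = 31.0000

Both sides agree, confirming Parseval's theorem.

Σ|x[n]|² = (1/N)Σ|X[k]|² = 31.0000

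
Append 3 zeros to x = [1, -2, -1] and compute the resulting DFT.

Original 3-point DFT: [-2, 2.5000+0.8660i, 2.5000-0.8660i]
Zero-padded 6-point DFT provides frequency interpolation.

DFT_6([x, 0, ...]) = [-2, 0.5000+2.5981i, 2.5000+0.8660i, 2, 2.5000-0.8660i, 0.5000-2.5981i]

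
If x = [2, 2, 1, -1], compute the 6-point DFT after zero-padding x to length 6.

Original 4-point DFT: [4, 1-3i, 2, 1+3i]
Zero-padded 6-point DFT provides frequency interpolation.

DFT_6([x, 0, ...]) = [4, 3.5000-2.5981i, -0.5000-0.8660i, 2, -0.5000+0.8660i, 3.5000+2.5981i]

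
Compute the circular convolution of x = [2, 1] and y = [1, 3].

(x ⊛ y)[n] = Σ(m=0 to 1) x[m] · y[(n-m) mod 2]

Computing each output sample:
(x ⊛ y)[0] = 5
(x ⊛ y)[1] = 7

x ⊛ y = [5, 7]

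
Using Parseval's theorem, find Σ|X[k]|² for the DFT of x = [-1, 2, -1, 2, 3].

Parseval: Σ|x[n]|² = (1/N)Σ|X[k]|², so Σ|X[k]|² = N·Σ|x[n]|² = 5·19.0000

Σ|X[k]|² = N·Σ|x[n]|² = 5·19.0000 = 95.0000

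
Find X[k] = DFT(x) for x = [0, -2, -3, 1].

X[k] = Σ(n=0 to 3) x[n] · ω_4^(nk)
where ω_4 = e^(-2πi/4)

Computing each X[k]:
X[0] = -4
X[1] = 3+3i
X[2] = -2
X[3] = 3-3i

X = [-4, 3+3i, -2, 3-3i]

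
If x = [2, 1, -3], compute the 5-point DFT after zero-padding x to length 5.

Original 3-point DFT: [0, 3.0000-3.4641i, 3.0000+3.4641i]
Zero-padded 5-point DFT provides frequency interpolation.

DFT_5([x, 0, ...]) = [0, 4.7361+0.8123i, 0.2639-3.4410i, 0.2639+3.4410i, 4.7361-0.8123i]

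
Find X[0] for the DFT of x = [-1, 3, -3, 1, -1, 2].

X[0] = Σ(n=0 to 5) x[n] · ω_6^0 = Σ x[n]
= (-1) + (3) + (-3) + (1) + (-1) + (2)

X[0] = 1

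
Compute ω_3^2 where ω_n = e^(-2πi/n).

ω_3^2 = e^(-2πi·2/3)
= cos(-2π·2/3) + i·sin(-2π·2/3)
= cos(-4π/3) + i·sin(-4π/3)

ω_3^2 = cos(-4π/3) + i·sin(-4π/3) = -0.5000+0.8660i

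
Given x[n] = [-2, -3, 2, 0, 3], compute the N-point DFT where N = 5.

X[k] = Σ(n=0 to 4) x[n] · ω_5^(nk)
where ω_5 = e^(-2πi/5)

Computing each X[k]:
X[0] = 0
X[1] = -3.6180+4.5308i
X[2] = -1.3820+5.4288i
X[3] = -1.3820-5.4288i
X[4] = -3.6180-4.5308i

X = [0, -3.6180+4.5308i, -1.3820+5.4288i, -1.3820-5.4288i, -3.6180-4.5308i]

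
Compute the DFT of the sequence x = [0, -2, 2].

X[k] = Σ(n=0 to 2) x[n] · ω_3^(nk)
where ω_3 = e^(-2πi/3)

Computing each X[k]:
X[0] = 0
X[1] = 3.4641i
X[2] = -3.4641i

X = [0, 3.4641i, -3.4641i]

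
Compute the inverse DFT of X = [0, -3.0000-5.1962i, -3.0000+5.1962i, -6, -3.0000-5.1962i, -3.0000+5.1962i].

x[n] = (1/6) Σ(k=0 to 5) X[k] · e^(2πikn/6)

Computing each x[n]:
x[0] = -3
x[1] = 1
x[2] = 3
x[3] = 1
x[4] = -3
x[5] = 1

x = [-3, 1, 3, 1, -3, 1]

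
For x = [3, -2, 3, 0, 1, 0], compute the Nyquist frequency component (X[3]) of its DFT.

X[3] = Σ(n=0 to 5) x[n] · ω_6^(3n) where ω_6 = e^(-2πi/6)
= (3)·ω_6^0 + (-2)·ω_6^3 + (3)·ω_6^6 + (0)·ω_6^9 + (1)·ω_6^12 + (0)·ω_6^15

X[3] = 9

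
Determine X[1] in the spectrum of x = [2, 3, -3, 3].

X[1] = Σ(n=0 to 3) x[n] · ω_4^(1n) where ω_4 = e^(-2πi/4)
= (2)·ω_4^0 + (3)·ω_4^1 + (-3)·ω_4^2 + (3)·ω_4^3

X[1] = 5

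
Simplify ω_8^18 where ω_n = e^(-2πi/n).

Since ω_8^8 = 1, powers reduce modulo 8.
18 mod 8 = 2
So ω_8^18 = ω_8^2 = e^(-2πi·2/8)

ω_8^18 = ω_8^2 = -1i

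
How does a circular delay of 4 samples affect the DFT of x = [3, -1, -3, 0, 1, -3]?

Time shift by 4: X_shifted[k] = ω_6^(4k) · X[k]
Shifted x = [-3, 0, 1, -3, 3, -1]

DFT(x[n-4]) = [-3, -2.5000+0.8660i, -7.5000-2.5981i, 5, -7.5000+2.5981i, -2.5000-0.8660i]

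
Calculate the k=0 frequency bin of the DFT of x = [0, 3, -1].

X[0] = Σ(n=0 to 2) x[n] · ω_3^0 = Σ x[n]
= (0) + (3) + (-1)

X[0] = 2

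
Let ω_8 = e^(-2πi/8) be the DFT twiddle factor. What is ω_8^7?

ω_8^7 = e^(-2πi·7/8)
= cos(-2π·7/8) + i·sin(-2π·7/8)
= cos(-14π/8) + i·sin(-14π/8)

ω_8^7 = cos(-14π/8) + i·sin(-14π/8) = 0.7071+0.7071i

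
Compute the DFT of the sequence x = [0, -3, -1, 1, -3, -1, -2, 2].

X[k] = Σ(n=0 to 7) x[n] · ω_8^(nk)
where ω_8 = e^(-2πi/8)

Computing each X[k]:
X[0] = -7
X[1] = 2.2929+1.1213i
X[2] = 7i
X[3] = 3.7071+3.1213i
X[4] = -5
X[5] = 3.7071-3.1213i
X[6] = -7i
X[7] = 2.2929-1.1213i

X = [-7, 2.2929+1.1213i, 7i, 3.7071+3.1213i, -5, 3.7071-3.1213i, -7i, 2.2929-1.1213i]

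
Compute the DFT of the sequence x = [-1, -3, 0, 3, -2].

X[k] = Σ(n=0 to 4) x[n] · ω_5^(nk)
where ω_5 = e^(-2πi/5)

Computing each X[k]:
X[0] = -3
X[1] = -4.9721+2.7144i
X[2] = 3.9721-2.2654i
X[3] = 3.9721+2.2654i
X[4] = -4.9721-2.7144i

X = [-3, -4.9721+2.7144i, 3.9721-2.2654i, 3.9721+2.2654i, -4.9721-2.7144i]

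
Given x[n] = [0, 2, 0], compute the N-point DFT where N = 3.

X[k] = Σ(n=0 to 2) x[n] · ω_3^(nk)
where ω_3 = e^(-2πi/3)

Computing each X[k]:
X[0] = 2
X[1] = -1.0000-1.7321i
X[2] = -1.0000+1.7321i

X = [2, -1.0000-1.7321i, -1.0000+1.7321i]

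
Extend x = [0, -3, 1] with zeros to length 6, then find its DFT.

Original 3-point DFT: [-2, 1.0000+3.4641i, 1.0000-3.4641i]
Zero-padded 6-point DFT provides frequency interpolation.

DFT_6([x, 0, ...]) = [-2, -2.0000+1.7321i, 1.0000+3.4641i, 4, 1.0000-3.4641i, -2.0000-1.7321i]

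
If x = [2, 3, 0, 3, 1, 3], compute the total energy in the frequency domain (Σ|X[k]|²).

Parseval: Σ|x[n]|² = (1/N)Σ|X[k]|², so Σ|X[k]|² = N·Σ|x[n]|² = 6·32.0000

Σ|X[k]|² = N·Σ|x[n]|² = 6·32.0000 = 192.0000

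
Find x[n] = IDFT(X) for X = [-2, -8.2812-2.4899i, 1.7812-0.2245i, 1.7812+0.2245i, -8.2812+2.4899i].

x[n] = (1/5) Σ(k=0 to 4) X[k] · e^(2πikn/5)

Computing each x[n]:
x[0] = -3
x[1] = -1
x[2] = 3
x[3] = 2
x[4] = -3

x = [-3, -1, 3, 2, -3]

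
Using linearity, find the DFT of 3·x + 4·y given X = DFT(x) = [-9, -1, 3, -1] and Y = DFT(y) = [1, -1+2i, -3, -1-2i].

By linearity: DFT(3x + 4y) = 3·DFT(x) + 4·DFT(y)
= 3·[-9, -1, 3, -1] + 4·[1, -1+2i, -3, -1-2i]

Computing element-wise:
Z[0] = 3·(-9) + 4·(1) = -23
Z[1] = 3·(-1) + 4·(-1+2i) = -7+8i
Z[2] = 3·(3) + 4·(-3) = -3
Z[3] = 3·(-1) + 4·(-1-2i) = -7-8i

DFT(3x + 4y) = 3·X + 4·Y = [-23, -7+8i, -3, -7-8i]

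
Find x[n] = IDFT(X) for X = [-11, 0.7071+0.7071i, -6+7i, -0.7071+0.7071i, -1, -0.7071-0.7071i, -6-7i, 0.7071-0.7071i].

x[n] = (1/8) Σ(k=0 to 7) X[k] · e^(2πikn/8)

Computing each x[n]:
x[0] = -3
x[1] = -3
x[2] = 0
x[3] = 0
x[4] = -3
x[5] = -3
x[6] = 0
x[7] = 1

x = [-3, -3, 0, 0, -3, -3, 0, 1]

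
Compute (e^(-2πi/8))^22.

Since ω_8^8 = 1, powers reduce modulo 8.
22 mod 8 = 6
So ω_8^22 = ω_8^6 = e^(-2πi·6/8)

ω_8^22 = ω_8^6 = 1i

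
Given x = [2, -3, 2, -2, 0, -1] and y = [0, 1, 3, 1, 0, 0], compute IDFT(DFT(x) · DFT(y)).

(x ⊛ y)[n] = Σ(m=0 to 5) x[m] · y[(n-m) mod 6]

Computing each output sample:
(x ⊛ y)[0] = -3
(x ⊛ y)[1] = -1
(x ⊛ y)[2] = 2
(x ⊛ y)[3] = -5
(x ⊛ y)[4] = 1
(x ⊛ y)[5] = -4

x ⊛ y = [-3, -1, 2, -5, 1, -4]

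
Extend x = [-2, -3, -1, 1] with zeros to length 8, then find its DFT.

Original 4-point DFT: [-5, -1+4i, -1, -1-4i]
Zero-padded 8-point DFT provides frequency interpolation.

DFT_8([x, 0, ...]) = [-5, -4.8284+2.4142i, -1+4i, 0.8284+0.4142i, -1, 0.8284-0.4142i, -1-4i, -4.8284-2.4142i]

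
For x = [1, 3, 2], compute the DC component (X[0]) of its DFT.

X[0] = Σ(n=0 to 2) x[n] · ω_3^0 = Σ x[n]
= (1) + (3) + (2)

X[0] = 6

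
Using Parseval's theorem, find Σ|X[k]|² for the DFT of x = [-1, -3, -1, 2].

Parseval: Σ|x[n]|² = (1/N)Σ|X[k]|², so Σ|X[k]|² = N·Σ|x[n]|² = 4·15.0000

Σ|X[k]|² = N·Σ|x[n]|² = 4·15.0000 = 60.0000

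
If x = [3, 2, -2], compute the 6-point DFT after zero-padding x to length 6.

Original 3-point DFT: [3, 3.0000-3.4641i, 3.0000+3.4641i]
Zero-padded 6-point DFT provides frequency interpolation.

DFT_6([x, 0, ...]) = [3, 5, 3.0000-3.4641i, -1, 3.0000+3.4641i, 5]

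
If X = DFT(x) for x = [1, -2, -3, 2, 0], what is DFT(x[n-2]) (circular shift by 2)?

Time shift by 2: X_shifted[k] = ω_5^(2k) · X[k]
Shifted x = [2, 0, 1, -2, -3]

DFT(x[n-2]) = [-2, 1.8820-4.6165i, 4.1180+1.0898i, 4.1180-1.0898i, 1.8820+4.6165i]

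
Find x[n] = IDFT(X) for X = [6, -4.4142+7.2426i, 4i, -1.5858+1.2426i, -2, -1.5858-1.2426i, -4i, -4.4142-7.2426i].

x[n] = (1/8) Σ(k=0 to 7) X[k] · e^(2πikn/8)

Computing each x[n]:
x[0] = -1
x[1] = -2
x[2] = -1
x[3] = 1
x[4] = 2
x[5] = 2
x[6] = 2
x[7] = 3

x = [-1, -2, -1, 1, 2, 2, 2, 3]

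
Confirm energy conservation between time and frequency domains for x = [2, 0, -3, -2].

Time domain:
Σ|x[n]|² = |2|² + |0|² + |-3|² + |-2|² = 17.0000

Frequency domain:
(1/4)Σ|X[k]|² = (1/4)(|-3|² + |5-2i|² + |1|² + |5+2i|²) = (1/4)·68.0000 = 17.0000

Both sides agree, confirming Parseval's theorem.

Σ|x[n]|² = (1/N)Σ|X[k]|² = 17.0000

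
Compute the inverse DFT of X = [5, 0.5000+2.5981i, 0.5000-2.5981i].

x[n] = (1/3) Σ(k=0 to 2) X[k] · e^(2πikn/3)

Computing each x[n]:
x[0] = 2
x[1] = 0
x[2] = 3

x = [2, 0, 3]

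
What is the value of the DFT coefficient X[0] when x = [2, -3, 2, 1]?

X[0] = Σ(n=0 to 3) x[n] · ω_4^0 = Σ x[n]
= (2) + (-3) + (2) + (1)

X[0] = 2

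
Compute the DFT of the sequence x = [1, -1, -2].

X[k] = Σ(n=0 to 2) x[n] · ω_3^(nk)
where ω_3 = e^(-2πi/3)

Computing each X[k]:
X[0] = -2
X[1] = 2.5000-0.8660i
X[2] = 2.5000+0.8660i

X = [-2, 2.5000-0.8660i, 2.5000+0.8660i]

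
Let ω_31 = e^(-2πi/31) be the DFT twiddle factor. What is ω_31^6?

ω_31^6 = e^(-2πi·6/31)
= cos(-2π·6/31) + i·sin(-2π·6/31)
= cos(-12π/31) + i·sin(-12π/31)

ω_31^6 = cos(-12π/31) + i·sin(-12π/31) = 0.3473-0.9378i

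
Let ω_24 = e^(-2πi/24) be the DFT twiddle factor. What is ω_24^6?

ω_24^6 = e^(-2πi·6/24)
= cos(-2π·6/24) + i·sin(-2π·6/24)
= cos(-12π/24) + i·sin(-12π/24)

ω_24^6 = cos(-12π/24) + i·sin(-12π/24) = -1i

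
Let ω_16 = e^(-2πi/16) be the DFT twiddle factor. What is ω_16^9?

ω_16^9 = e^(-2πi·9/16)
= cos(-2π·9/16) + i·sin(-2π·9/16)
= cos(-18π/16) + i·sin(-18π/16)

ω_16^9 = cos(-18π/16) + i·sin(-18π/16) = -0.9239+0.3827i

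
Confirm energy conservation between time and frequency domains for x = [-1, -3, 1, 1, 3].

Time domain:
Σ|x[n]|² = |-1|² + |-3|² + |1|² + |1|² + |3|² = 21.0000

Frequency domain:
(1/5)Σ|X[k]|² = (1/5)(|1|² + |-2.6180+5.7063i|² + |-0.3820+3.5267i|² + |-0.3820-3.5267i|² + |-2.6180-5.7063i|²) = (1/5)·105.0000 = 21.0000

Both sides agree, confirming Parseval's theorem.

Σ|x[n]|² = (1/N)Σ|X[k]|² = 21.0000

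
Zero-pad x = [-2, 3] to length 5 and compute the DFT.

Original 2-point DFT: [1, -5]
Zero-padded 5-point DFT provides frequency interpolation.

DFT_5([x, 0, ...]) = [1, -1.0729-2.8532i, -4.4271-1.7634i, -4.4271+1.7634i, -1.0729+2.8532i]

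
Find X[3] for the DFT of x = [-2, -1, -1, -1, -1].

X[3] = Σ(n=0 to 4) x[n] · ω_5^(3n) where ω_5 = e^(-2πi/5)
= (-2)·ω_5^0 + (-1)·ω_5^3 + (-1)·ω_5^6 + (-1)·ω_5^9 + (-1)·ω_5^12

X[3] = -1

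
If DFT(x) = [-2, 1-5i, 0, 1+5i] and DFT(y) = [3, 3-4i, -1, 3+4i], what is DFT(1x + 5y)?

By linearity: DFT(1x + 5y) = 1·DFT(x) + 5·DFT(y)
= 1·[-2, 1-5i, 0, 1+5i] + 5·[3, 3-4i, -1, 3+4i]

Computing element-wise:
Z[0] = 1·(-2) + 5·(3) = 13
Z[1] = 1·(1-5i) + 5·(3-4i) = 16-25i
Z[2] = 1·(0) + 5·(-1) = -5
Z[3] = 1·(1+5i) + 5·(3+4i) = 16+25i

DFT(1x + 5y) = 1·X + 5·Y = [13, 16-25i, -5, 16+25i]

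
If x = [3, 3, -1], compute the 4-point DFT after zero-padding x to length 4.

Original 3-point DFT: [5, 2.0000-3.4641i, 2.0000+3.4641i]
Zero-padded 4-point DFT provides frequency interpolation.

DFT_4([x, 0, ...]) = [5, 4-3i, -1, 4+3i]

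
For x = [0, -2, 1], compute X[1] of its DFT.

X[1] = Σ(n=0 to 2) x[n] · ω_3^(1n) where ω_3 = e^(-2πi/3)
= (0)·ω_3^0 + (-2)·ω_3^1 + (1)·ω_3^2

X[1] = 0.5000+2.5981i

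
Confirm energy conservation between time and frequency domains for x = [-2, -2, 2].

Time domain:
Σ|x[n]|² = |-2|² + |-2|² + |2|² = 12.0000

Frequency domain:
(1/3)Σ|X[k]|² = (1/3)(|-2|² + |-2.0000+3.4641i|² + |-2.0000-3.4641i|²) = (1/3)·36.0000 = 12.0000

Both sides agree, confirming Parseval's theorem.

Σ|x[n]|² = (1/N)Σ|X[k]|² = 12.0000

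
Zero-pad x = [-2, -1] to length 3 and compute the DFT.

Original 2-point DFT: [-3, -1]
Zero-padded 3-point DFT provides frequency interpolation.

DFT_3([x, 0, ...]) = [-3, -1.5000+0.8660i, -1.5000-0.8660i]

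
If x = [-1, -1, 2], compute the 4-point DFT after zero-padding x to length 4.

Original 3-point DFT: [0, -1.5000+2.5981i, -1.5000-2.5981i]
Zero-padded 4-point DFT provides frequency interpolation.

DFT_4([x, 0, ...]) = [0, -3+1i, 2, -3-1i]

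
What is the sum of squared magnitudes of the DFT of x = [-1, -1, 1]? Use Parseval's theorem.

Parseval: Σ|x[n]|² = (1/N)Σ|X[k]|², so Σ|X[k]|² = N·Σ|x[n]|² = 3·3.0000

Σ|X[k]|² = N·Σ|x[n]|² = 3·3.0000 = 9.0000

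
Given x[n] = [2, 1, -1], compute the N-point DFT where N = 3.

X[k] = Σ(n=0 to 2) x[n] · ω_3^(nk)
where ω_3 = e^(-2πi/3)

Computing each X[k]:
X[0] = 2
X[1] = 2.0000-1.7321i
X[2] = 2.0000+1.7321i

X = [2, 2.0000-1.7321i, 2.0000+1.7321i]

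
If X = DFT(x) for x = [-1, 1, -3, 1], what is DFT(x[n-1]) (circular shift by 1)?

Time shift by 1: X_shifted[k] = ω_4^(1k) · X[k]
Shifted x = [1, -1, 1, -3]

DFT(x[n-1]) = [-2, -2i, 6, 2i]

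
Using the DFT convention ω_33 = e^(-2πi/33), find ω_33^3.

ω_33^3 = e^(-2πi·3/33)
= cos(-2π·3/33) + i·sin(-2π·3/33)
= cos(-6π/33) + i·sin(-6π/33)

ω_33^3 = cos(-6π/33) + i·sin(-6π/33) = 0.8413-0.5406i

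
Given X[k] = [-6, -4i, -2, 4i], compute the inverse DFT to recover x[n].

x[n] = (1/4) Σ(k=0 to 3) X[k] · e^(2πikn/4)

Computing each x[n]:
x[0] = -2
x[1] = 1
x[2] = -2
x[3] = -3

x = [-2, 1, -2, -3]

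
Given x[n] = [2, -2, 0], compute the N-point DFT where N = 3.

X[k] = Σ(n=0 to 2) x[n] · ω_3^(nk)
where ω_3 = e^(-2πi/3)

Computing each X[k]:
X[0] = 0
X[1] = 3.0000+1.7321i
X[2] = 3.0000-1.7321i

X = [0, 3.0000+1.7321i, 3.0000-1.7321i]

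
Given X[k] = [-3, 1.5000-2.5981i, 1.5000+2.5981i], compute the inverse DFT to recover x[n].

x[n] = (1/3) Σ(k=0 to 2) X[k] · e^(2πikn/3)

Computing each x[n]:
x[0] = 0
x[1] = 0
x[2] = -3

x = [0, 0, -3]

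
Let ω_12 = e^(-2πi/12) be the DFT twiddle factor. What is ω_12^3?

ω_12^3 = e^(-2πi·3/12)
= cos(-2π·3/12) + i·sin(-2π·3/12)
= cos(-6π/12) + i·sin(-6π/12)

ω_12^3 = cos(-6π/12) + i·sin(-6π/12) = -1i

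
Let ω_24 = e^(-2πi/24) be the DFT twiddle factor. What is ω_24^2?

ω_24^2 = e^(-2πi·2/24)
= cos(-2π·2/24) + i·sin(-2π·2/24)
= cos(-4π/24) + i·sin(-4π/24)

ω_24^2 = cos(-4π/24) + i·sin(-4π/24) = 0.8660-0.5000i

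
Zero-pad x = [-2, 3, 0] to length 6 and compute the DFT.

Original 3-point DFT: [1, -3.5000-2.5981i, -3.5000+2.5981i]
Zero-padded 6-point DFT provides frequency interpolation.

DFT_6([x, 0, ...]) = [1, -0.5000-2.5981i, -3.5000-2.5981i, -5, -3.5000+2.5981i, -0.5000+2.5981i]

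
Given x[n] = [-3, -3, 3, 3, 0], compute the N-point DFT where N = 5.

X[k] = Σ(n=0 to 4) x[n] · ω_5^(nk)
where ω_5 = e^(-2πi/5)

Computing each X[k]:
X[0] = 0
X[1] = -8.7812+2.8532i
X[2] = 1.2812+1.7634i
X[3] = 1.2812-1.7634i
X[4] = -8.7812-2.8532i

X = [0, -8.7812+2.8532i, 1.2812+1.7634i, 1.2812-1.7634i, -8.7812-2.8532i]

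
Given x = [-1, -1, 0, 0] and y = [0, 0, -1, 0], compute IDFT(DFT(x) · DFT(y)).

(x ⊛ y)[n] = Σ(m=0 to 3) x[m] · y[(n-m) mod 4]

Computing each output sample:
(x ⊛ y)[0] = 0
(x ⊛ y)[1] = 0
(x ⊛ y)[2] = 1
(x ⊛ y)[3] = 1

x ⊛ y = [0, 0, 1, 1]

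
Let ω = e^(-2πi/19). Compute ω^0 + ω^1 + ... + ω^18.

Sum of all nth roots of unity equals 0 for n > 1 (geometric series with r ≠ 1).

0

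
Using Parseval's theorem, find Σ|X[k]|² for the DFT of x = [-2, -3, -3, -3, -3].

Parseval: Σ|x[n]|² = (1/N)Σ|X[k]|², so Σ|X[k]|² = N·Σ|x[n]|² = 5·40.0000

Σ|X[k]|² = N·Σ|x[n]|² = 5·40.0000 = 200.0000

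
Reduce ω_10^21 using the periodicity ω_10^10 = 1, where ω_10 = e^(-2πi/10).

Since ω_10^10 = 1, powers reduce modulo 10.
21 mod 10 = 1
So ω_10^21 = ω_10^1 = e^(-2πi·1/10)

ω_10^21 = ω_10^1 = 0.8090-0.5878i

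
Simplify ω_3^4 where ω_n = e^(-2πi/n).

Since ω_3^3 = 1, powers reduce modulo 3.
4 mod 3 = 1
So ω_3^4 = ω_3^1 = e^(-2πi·1/3)

ω_3^4 = ω_3^1 = -0.5000-0.8660i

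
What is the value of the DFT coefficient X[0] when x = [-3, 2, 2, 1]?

X[0] = Σ(n=0 to 3) x[n] · ω_4^0 = Σ x[n]
= (-3) + (2) + (2) + (1)

X[0] = 2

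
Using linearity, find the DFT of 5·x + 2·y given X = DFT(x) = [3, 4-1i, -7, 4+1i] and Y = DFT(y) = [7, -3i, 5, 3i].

By linearity: DFT(5x + 2y) = 5·DFT(x) + 2·DFT(y)
= 5·[3, 4-1i, -7, 4+1i] + 2·[7, -3i, 5, 3i]

Computing element-wise:
Z[0] = 5·(3) + 2·(7) = 29
Z[1] = 5·(4-1i) + 2·(-3i) = 20-11i
Z[2] = 5·(-7) + 2·(5) = -25
Z[3] = 5·(4+1i) + 2·(3i) = 20+11i

DFT(5x + 2y) = 5·X + 2·Y = [29, 20-11i, -25, 20+11i]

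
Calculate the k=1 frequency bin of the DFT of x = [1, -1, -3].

X[1] = Σ(n=0 to 2) x[n] · ω_3^(1n) where ω_3 = e^(-2πi/3)
= (1)·ω_3^0 + (-1)·ω_3^1 + (-3)·ω_3^2

X[1] = 3.0000-1.7321i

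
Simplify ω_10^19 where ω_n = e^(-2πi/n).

Since ω_10^10 = 1, powers reduce modulo 10.
19 mod 10 = 9
So ω_10^19 = ω_10^9 = e^(-2πi·9/10)

ω_10^19 = ω_10^9 = 0.8090+0.5878i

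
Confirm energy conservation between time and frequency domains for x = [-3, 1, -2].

Time domain:
Σ|x[n]|² = |-3|² + |1|² + |-2|² = 14.0000

Frequency domain:
(1/3)Σ|X[k]|² = (1/3)(|-4|² + |-2.5000-2.5981i|² + |-2.5000+2.5981i|²) = (1/3)·42.0000 = 14.0000

Both sides agree, confirming Parseval's theorem.

Σ|x[n]|² = (1/N)Σ|X[k]|² = 14.0000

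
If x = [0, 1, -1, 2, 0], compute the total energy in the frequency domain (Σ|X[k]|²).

Parseval: Σ|x[n]|² = (1/N)Σ|X[k]|², so Σ|X[k]|² = N·Σ|x[n]|² = 5·6.0000

Σ|X[k]|² = N·Σ|x[n]|² = 5·6.0000 = 30.0000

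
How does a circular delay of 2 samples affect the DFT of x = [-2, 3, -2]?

Time shift by 2: X_shifted[k] = ω_3^(2k) · X[k]
Shifted x = [3, -2, -2]

DFT(x[n-2]) = [-1, 5, 5]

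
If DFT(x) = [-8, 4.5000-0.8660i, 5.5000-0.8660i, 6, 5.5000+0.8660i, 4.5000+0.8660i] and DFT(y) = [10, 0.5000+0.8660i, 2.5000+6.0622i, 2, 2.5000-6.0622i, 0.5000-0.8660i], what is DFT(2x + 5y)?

By linearity: DFT(2x + 5y) = 2·DFT(x) + 5·DFT(y)
= 2·[-8, 4.5000-0.8660i, 5.5000-0.8660i, 6, 5.5000+0.8660i, 4.5000+0.8660i] + 5·[10, 0.5000+0.8660i, 2.5000+6.0622i, 2, 2.5000-6.0622i, 0.5000-0.8660i]

Computing element-wise:
Z[0] = 2·(-8) + 5·(10) = 34
Z[1] = 2·(4.5000-0.8660i) + 5·(0.5000+0.8660i) = 11.5000+2.5980i
Z[2] = 2·(5.5000-0.8660i) + 5·(2.5000+6.0622i) = 23.5000+28.5790i
Z[3] = 2·(6) + 5·(2) = 22
Z[4] = 2·(5.5000+0.8660i) + 5·(2.5000-6.0622i) = 23.5000-28.5790i
Z[5] = 2·(4.5000+0.8660i) + 5·(0.5000-0.8660i) = 11.5000-2.5980i

DFT(2x + 5y) = 2·X + 5·Y = [34, 11.5000+2.5980i, 23.5000+28.5790i, 22, 23.5000-28.5790i, 11.5000-2.5980i]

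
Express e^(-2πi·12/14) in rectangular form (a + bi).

ω_14^12 = e^(-2πi·12/14)
= cos(-2π·12/14) + i·sin(-2π·12/14)
= cos(-24π/14) + i·sin(-24π/14)

ω_14^12 = cos(-24π/14) + i·sin(-24π/14) = 0.6235+0.7818i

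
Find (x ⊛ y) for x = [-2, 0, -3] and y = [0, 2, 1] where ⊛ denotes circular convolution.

(x ⊛ y)[n] = Σ(m=0 to 2) x[m] · y[(n-m) mod 3]

Computing each output sample:
(x ⊛ y)[0] = -6
(x ⊛ y)[1] = -7
(x ⊛ y)[2] = -2

x ⊛ y = [-6, -7, -2]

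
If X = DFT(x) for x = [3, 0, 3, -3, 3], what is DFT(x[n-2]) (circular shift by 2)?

Time shift by 2: X_shifted[k] = ω_5^(2k) · X[k]
Shifted x = [-3, 3, 3, 0, 3]

DFT(x[n-2]) = [6, -3.5729-1.7634i, -6.9271+2.8532i, -6.9271-2.8532i, -3.5729+1.7634i]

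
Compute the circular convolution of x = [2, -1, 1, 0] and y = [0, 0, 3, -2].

(x ⊛ y)[n] = Σ(m=0 to 3) x[m] · y[(n-m) mod 4]

Computing each output sample:
(x ⊛ y)[0] = 5
(x ⊛ y)[1] = -2
(x ⊛ y)[2] = 6
(x ⊛ y)[3] = -7

x ⊛ y = [5, -2, 6, -7]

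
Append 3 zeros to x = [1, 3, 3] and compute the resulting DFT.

Original 3-point DFT: [7, -2, -2]
Zero-padded 6-point DFT provides frequency interpolation.

DFT_6([x, 0, ...]) = [7, 1.0000-5.1962i, -2, 1, -2, 1.0000+5.1962i]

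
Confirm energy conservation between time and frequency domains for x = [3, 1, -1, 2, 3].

Time domain:
Σ|x[n]|² = |3|² + |1|² + |-1|² + |2|² + |3|² = 24.0000

Frequency domain:
(1/5)Σ|X[k]|² = (1/5)(|8|² + |3.4271+3.6655i|² + |0.0729-1.6776i|² + |0.0729+1.6776i|² + |3.4271-3.6655i|²) = (1/5)·120.0000 = 24.0000

Both sides agree, confirming Parseval's theorem.

Σ|x[n]|² = (1/N)Σ|X[k]|² = 24.0000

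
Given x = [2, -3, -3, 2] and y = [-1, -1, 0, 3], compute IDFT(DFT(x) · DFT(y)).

(x ⊛ y)[n] = Σ(m=0 to 3) x[m] · y[(n-m) mod 4]

Computing each output sample:
(x ⊛ y)[0] = -13
(x ⊛ y)[1] = -8
(x ⊛ y)[2] = 12
(x ⊛ y)[3] = 7

x ⊛ y = [-13, -8, 12, 7]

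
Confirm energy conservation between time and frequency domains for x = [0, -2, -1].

Time domain:
Σ|x[n]|² = |0|² + |-2|² + |-1|² = 5.0000

Frequency domain:
(1/3)Σ|X[k]|² = (1/3)(|-3|² + |1.5000+0.8660i|² + |1.5000-0.8660i|²) = (1/3)·15.0000 = 5.0000

Both sides agree, confirming Parseval's theorem.

Σ|x[n]|² = (1/N)Σ|X[k]|² = 5.0000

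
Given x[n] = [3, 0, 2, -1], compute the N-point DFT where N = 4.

X[k] = Σ(n=0 to 3) x[n] · ω_4^(nk)
where ω_4 = e^(-2πi/4)

Computing each X[k]:
X[0] = 4
X[1] = 1-1i
X[2] = 6
X[3] = 1+1i

X = [4, 1-1i, 6, 1+1i]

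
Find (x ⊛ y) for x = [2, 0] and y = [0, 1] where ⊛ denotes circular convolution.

(x ⊛ y)[n] = Σ(m=0 to 1) x[m] · y[(n-m) mod 2]

Computing each output sample:
(x ⊛ y)[0] = 0
(x ⊛ y)[1] = 2

x ⊛ y = [0, 2]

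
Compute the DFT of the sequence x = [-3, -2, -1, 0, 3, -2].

X[k] = Σ(n=0 to 5) x[n] · ω_6^(nk)
where ω_6 = e^(-2πi/6)

Computing each X[k]:
X[0] = -5
X[1] = -6.0000+3.4641i
X[2] = -2.0000-3.4641i
X[3] = 3
X[4] = -2.0000+3.4641i
X[5] = -6.0000-3.4641i

X = [-5, -6.0000+3.4641i, -2.0000-3.4641i, 3, -2.0000+3.4641i, -6.0000-3.4641i]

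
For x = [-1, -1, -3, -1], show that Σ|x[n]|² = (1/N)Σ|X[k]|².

Time domain:
Σ|x[n]|² = |-1|² + |-1|² + |-3|² + |-1|² = 12.0000

Frequency domain:
(1/4)Σ|X[k]|² = (1/4)(|-6|² + |2|² + |-2|² + |2|²) = (1/4)·48.0000 = 12.0000

Both sides agree, confirming Parseval's theorem.

Σ|x[n]|² = (1/N)Σ|X[k]|² = 12.0000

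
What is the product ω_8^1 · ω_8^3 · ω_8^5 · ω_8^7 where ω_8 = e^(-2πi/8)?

The primitive 8th roots of unity are ω_8^k for k coprime to 8: k ∈ {1, 3, 5, 7}
Their product equals the constant term of the cyclotomic polynomial Φ_8(x) up to sign.
For n ≥ 3, the product of all primitive nth roots of unity is 1. (For n=1 it is 1; for n=2 it is -1.)

1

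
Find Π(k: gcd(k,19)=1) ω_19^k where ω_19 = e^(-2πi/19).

The primitive 19th roots of unity are ω_19^k for k coprime to 19: k ∈ {1, 2, 3, 4, 5, 6, 7, 8, 9, 10, 11, 12, 13, 14, 15, 16, 17, 18}
Their product equals the constant term of the cyclotomic polynomial Φ_19(x) up to sign.
For n ≥ 3, the product of all primitive nth roots of unity is 1. (For n=1 it is 1; for n=2 it is -1.)

1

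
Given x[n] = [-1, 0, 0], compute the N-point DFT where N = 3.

X[k] = Σ(n=0 to 2) x[n] · ω_3^(nk)
where ω_3 = e^(-2πi/3)

Computing each X[k]:
X[0] = -1
X[1] = -1
X[2] = -1

X = [-1, -1, -1]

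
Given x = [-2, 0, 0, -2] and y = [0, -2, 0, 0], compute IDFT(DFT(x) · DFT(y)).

(x ⊛ y)[n] = Σ(m=0 to 3) x[m] · y[(n-m) mod 4]

Computing each output sample:
(x ⊛ y)[0] = 4
(x ⊛ y)[1] = 4
(x ⊛ y)[2] = 0
(x ⊛ y)[3] = 0

x ⊛ y = [4, 4, 0, 0]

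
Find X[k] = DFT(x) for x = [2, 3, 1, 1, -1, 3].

X[k] = Σ(n=0 to 5) x[n] · ω_6^(nk)
where ω_6 = e^(-2πi/6)

Computing each X[k]:
X[0] = 9
X[1] = 4.0000-1.7321i
X[2] = 1.7321i
X[3] = -5
X[4] = -1.7321i
X[5] = 4.0000+1.7321i

X = [9, 4.0000-1.7321i, 1.7321i, -5, -1.7321i, 4.0000+1.7321i]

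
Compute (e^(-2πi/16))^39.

Since ω_16^16 = 1, powers reduce modulo 16.
39 mod 16 = 7
So ω_16^39 = ω_16^7 = e^(-2πi·7/16)

ω_16^39 = ω_16^7 = -0.9239-0.3827i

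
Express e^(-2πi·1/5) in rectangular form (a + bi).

ω_5^1 = e^(-2πi·1/5)
= cos(-2π·1/5) + i·sin(-2π·1/5)
= cos(-2π/5) + i·sin(-2π/5)

ω_5^1 = cos(-2π/5) + i·sin(-2π/5) = 0.3090-0.9511i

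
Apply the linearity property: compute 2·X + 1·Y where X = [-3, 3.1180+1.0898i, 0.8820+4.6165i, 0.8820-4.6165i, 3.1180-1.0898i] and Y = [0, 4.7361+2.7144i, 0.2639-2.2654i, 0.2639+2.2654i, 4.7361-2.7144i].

By linearity: DFT(2x + 1y) = 2·DFT(x) + 1·DFT(y)
= 2·[-3, 3.1180+1.0898i, 0.8820+4.6165i, 0.8820-4.6165i, 3.1180-1.0898i] + 1·[0, 4.7361+2.7144i, 0.2639-2.2654i, 0.2639+2.2654i, 4.7361-2.7144i]

Computing element-wise:
Z[0] = 2·(-3) + 1·(0) = -6
Z[1] = 2·(3.1180+1.0898i) + 1·(4.7361+2.7144i) = 10.9721+4.8940i
Z[2] = 2·(0.8820+4.6165i) + 1·(0.2639-2.2654i) = 2.0279+6.9676i
Z[3] = 2·(0.8820-4.6165i) + 1·(0.2639+2.2654i) = 2.0279-6.9676i
Z[4] = 2·(3.1180-1.0898i) + 1·(4.7361-2.7144i) = 10.9721-4.8940i

DFT(2x + 1y) = 2·X + 1·Y = [-6, 10.9721+4.8940i, 2.0279+6.9676i, 2.0279-6.9676i, 10.9721-4.8940i]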